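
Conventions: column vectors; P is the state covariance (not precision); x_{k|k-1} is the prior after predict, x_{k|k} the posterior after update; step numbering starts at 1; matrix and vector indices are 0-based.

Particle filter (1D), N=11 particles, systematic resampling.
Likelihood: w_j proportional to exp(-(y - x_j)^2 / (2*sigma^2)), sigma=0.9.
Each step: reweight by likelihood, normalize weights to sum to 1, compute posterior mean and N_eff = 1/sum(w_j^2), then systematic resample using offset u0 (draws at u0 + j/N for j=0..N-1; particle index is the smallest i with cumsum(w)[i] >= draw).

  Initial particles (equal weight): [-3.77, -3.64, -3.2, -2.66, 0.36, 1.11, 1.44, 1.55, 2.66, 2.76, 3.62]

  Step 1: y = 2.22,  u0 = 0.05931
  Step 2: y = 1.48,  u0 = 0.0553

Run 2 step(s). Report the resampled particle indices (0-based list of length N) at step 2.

step 1: w=[0.0000, 0.0000, 0.0000, 0.0000, 0.0292, 0.1154, 0.1696, 0.1871, 0.2190, 0.2062, 0.0736]  mean=2.0908  Neff=5.7533  idx=[5, 6, 6, 7, 7, 8, 8, 8, 9, 9, 10]
step 2: w=[0.1319, 0.1434, 0.1434, 0.1431, 0.1431, 0.0608, 0.0608, 0.0608, 0.0522, 0.0522, 0.0085]  mean=1.8067  Neff=8.6167  idx=[0, 1, 1, 2, 3, 3, 4, 4, 6, 7, 9]

resampled_idx = [0, 1, 1, 2, 3, 3, 4, 4, 6, 7, 9]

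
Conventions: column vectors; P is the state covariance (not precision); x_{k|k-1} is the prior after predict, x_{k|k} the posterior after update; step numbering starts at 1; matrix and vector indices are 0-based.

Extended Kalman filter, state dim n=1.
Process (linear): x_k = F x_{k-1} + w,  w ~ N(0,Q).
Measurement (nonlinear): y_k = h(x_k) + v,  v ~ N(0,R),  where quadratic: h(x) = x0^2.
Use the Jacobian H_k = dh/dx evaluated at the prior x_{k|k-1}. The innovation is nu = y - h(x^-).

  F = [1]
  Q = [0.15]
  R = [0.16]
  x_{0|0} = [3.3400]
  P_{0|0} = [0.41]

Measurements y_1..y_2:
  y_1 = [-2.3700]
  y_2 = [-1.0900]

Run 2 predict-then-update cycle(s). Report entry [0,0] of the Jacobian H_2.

H_jac[0,0] = 2.6562

step 1: x^-=[3.3400]  P^-=[0.5600]  H_jac=[6.6800]  S=[25.1485]  K=[0.1487]  nu=[-13.5256]  x^+=[1.3281]  P^+=[0.0036]
step 2: x^-=[1.3281]  P^-=[0.1536]  H_jac=[2.6562]  S=[1.2434]  K=[0.3280]  nu=[-2.8538]  x^+=[0.3919]  P^+=[0.0198]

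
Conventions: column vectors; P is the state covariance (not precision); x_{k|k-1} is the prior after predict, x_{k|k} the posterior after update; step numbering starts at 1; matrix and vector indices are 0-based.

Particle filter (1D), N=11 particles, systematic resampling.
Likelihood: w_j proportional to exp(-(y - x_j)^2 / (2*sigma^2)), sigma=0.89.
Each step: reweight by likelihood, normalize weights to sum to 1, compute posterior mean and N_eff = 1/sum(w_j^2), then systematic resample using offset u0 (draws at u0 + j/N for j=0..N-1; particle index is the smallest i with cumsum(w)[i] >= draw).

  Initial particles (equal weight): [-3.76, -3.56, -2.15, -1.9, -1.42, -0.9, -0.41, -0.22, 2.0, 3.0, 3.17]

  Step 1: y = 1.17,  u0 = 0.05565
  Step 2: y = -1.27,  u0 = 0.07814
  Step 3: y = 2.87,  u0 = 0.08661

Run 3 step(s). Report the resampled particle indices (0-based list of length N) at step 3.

resampled_idx = [4, 5, 6, 7, 7, 8, 8, 9, 9, 10, 10]

step 1: w=[0.0000, 0.0000, 0.0007, 0.0018, 0.0101, 0.0466, 0.1441, 0.2058, 0.4510, 0.0841, 0.0558]  mean=1.1658  Neff=3.5842  idx=[5, 6, 7, 7, 8, 8, 8, 8, 8, 9, 10]
step 2: w=[0.3601, 0.2461, 0.1957, 0.1957, 0.0005, 0.0005, 0.0005, 0.0005, 0.0005, 0.0000, 0.0000]  mean=-0.5065  Neff=3.7472  idx=[0, 0, 0, 0, 1, 1, 2, 2, 3, 3, 3]
step 3: w=[0.0086, 0.0086, 0.0086, 0.0086, 0.0758, 0.0758, 0.1628, 0.1628, 0.1628, 0.1628, 0.1628]  mean=-0.2721  Neff=6.9284  idx=[4, 5, 6, 7, 7, 8, 8, 9, 9, 10, 10]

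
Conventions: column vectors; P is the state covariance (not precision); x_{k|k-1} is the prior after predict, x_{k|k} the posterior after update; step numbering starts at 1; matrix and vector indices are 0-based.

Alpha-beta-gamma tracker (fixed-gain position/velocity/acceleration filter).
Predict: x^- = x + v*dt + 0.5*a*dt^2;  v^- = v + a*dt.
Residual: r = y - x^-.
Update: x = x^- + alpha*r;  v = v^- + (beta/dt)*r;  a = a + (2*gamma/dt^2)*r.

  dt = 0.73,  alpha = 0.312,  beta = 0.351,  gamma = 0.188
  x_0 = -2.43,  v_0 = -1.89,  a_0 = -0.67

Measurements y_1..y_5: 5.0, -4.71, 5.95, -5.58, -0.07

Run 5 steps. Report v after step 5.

step 1: x_pred=-3.9882  r=8.9882  x^+=-1.1839  v^+=1.9426  a^+=5.6718
step 2: x_pred=1.7455  r=-6.4555  x^+=-0.2686  v^+=2.9791  a^+=1.1170
step 3: x_pred=2.2038  r=3.7462  x^+=3.3726  v^+=5.5958  a^+=3.7603
step 4: x_pred=8.4595  r=-14.0395  x^+=4.0792  v^+=1.5903  a^+=-6.1456
step 5: x_pred=3.6026  r=-3.6726  x^+=2.4568  v^+=-4.6618  a^+=-8.7369

v_post = -4.6618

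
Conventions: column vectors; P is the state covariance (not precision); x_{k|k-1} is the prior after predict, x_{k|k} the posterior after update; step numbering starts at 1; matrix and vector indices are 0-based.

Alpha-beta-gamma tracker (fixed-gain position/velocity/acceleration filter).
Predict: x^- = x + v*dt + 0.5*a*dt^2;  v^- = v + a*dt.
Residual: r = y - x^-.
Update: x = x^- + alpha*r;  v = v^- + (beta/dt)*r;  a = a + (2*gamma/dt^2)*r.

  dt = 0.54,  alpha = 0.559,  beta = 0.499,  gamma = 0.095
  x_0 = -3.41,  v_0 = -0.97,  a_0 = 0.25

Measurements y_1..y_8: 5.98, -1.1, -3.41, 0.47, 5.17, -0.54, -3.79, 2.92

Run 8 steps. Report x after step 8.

x_post = -0.4298

step 1: x_pred=-3.8974  r=9.8773  x^+=1.6241  v^+=8.2924  a^+=6.6859
step 2: x_pred=7.0768  r=-8.1768  x^+=2.5060  v^+=4.3468  a^+=1.3581
step 3: x_pred=5.0512  r=-8.4612  x^+=0.3214  v^+=-2.7387  a^+=-4.1551
step 4: x_pred=-1.7633  r=2.2333  x^+=-0.5149  v^+=-2.9187  a^+=-2.7000
step 5: x_pred=-2.4846  r=7.6546  x^+=1.7943  v^+=2.6968  a^+=2.2876
step 6: x_pred=3.5841  r=-4.1241  x^+=1.2787  v^+=0.1211  a^+=-0.3995
step 7: x_pred=1.2859  r=-5.0759  x^+=-1.5515  v^+=-4.7851  a^+=-3.7069
step 8: x_pred=-4.6760  r=7.5960  x^+=-0.4298  v^+=0.2324  a^+=1.2425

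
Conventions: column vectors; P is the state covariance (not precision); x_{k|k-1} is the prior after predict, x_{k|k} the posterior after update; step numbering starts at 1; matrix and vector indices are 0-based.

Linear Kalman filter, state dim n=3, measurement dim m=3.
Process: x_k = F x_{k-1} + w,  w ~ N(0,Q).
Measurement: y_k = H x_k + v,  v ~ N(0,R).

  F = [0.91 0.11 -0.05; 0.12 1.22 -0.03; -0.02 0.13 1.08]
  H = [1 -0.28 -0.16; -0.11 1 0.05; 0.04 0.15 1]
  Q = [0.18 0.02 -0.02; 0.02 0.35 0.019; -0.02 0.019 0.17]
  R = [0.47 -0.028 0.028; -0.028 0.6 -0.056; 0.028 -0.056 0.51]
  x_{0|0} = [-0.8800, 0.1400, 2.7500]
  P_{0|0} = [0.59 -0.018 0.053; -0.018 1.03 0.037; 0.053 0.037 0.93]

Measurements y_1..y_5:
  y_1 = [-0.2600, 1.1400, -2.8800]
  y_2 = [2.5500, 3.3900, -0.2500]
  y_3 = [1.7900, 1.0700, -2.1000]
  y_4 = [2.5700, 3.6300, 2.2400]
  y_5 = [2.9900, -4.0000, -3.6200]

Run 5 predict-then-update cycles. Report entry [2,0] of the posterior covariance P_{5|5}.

P_post[2,0] = -0.0039

step 1: x^-=[-0.9229, -0.0173, 3.0058]  P^-=[0.6745 0.1997 -0.0120; 0.1997 1.8840 0.2065; -0.0120 0.2065 1.2806]  S=[1.2355 -0.4709 -0.2760; -0.4709 2.4722 0.5017; -0.2760 0.5017 1.8974]  K=[0.5731 0.1458 0.0685; 0.0067 0.7453 0.0659; -0.0858 -0.0466 0.6908]  nu=[1.1390, 0.9055, -5.8463]  x^+=[-0.5386, 0.2799, -1.1727]  P^+=[0.2976 0.0995 0.0160; 0.0995 0.4583 -0.0807; 0.0160 -0.0807 0.3640]
step 2: x^-=[-0.4007, 0.3120, -1.2194]  P^-=[0.4523 0.2310 -0.0203; 0.2310 1.0716 -0.0256; -0.0203 -0.0256 0.5786]  S=[0.8959 -0.1412 -0.0718; -0.1412 1.6254 0.1135; -0.0718 0.1135 1.1069]  K=[0.4631 0.1480 0.0442; 0.0339 0.6412 0.0669; -0.0828 -0.0399 0.5172]  nu=[2.8430, 3.0949, 0.9386]  x^+=[1.4155, 2.4556, -1.0928]  P^+=[0.2432 0.1000 0.0025; 0.1000 0.3942 -0.0640; 0.0025 -0.0640 0.2732]
step 3: x^-=[1.6129, 3.1984, -0.8893]  P^-=[0.4073 0.2162 -0.0267; 0.2162 0.9744 -0.0125; -0.0267 -0.0125 0.4768]  S=[0.8522 -0.1262 -0.0656; -0.1262 1.5320 0.1076; -0.0656 0.1076 1.0061]  K=[0.4360 0.1445 0.0349; 0.0333 0.6174 0.0776; -0.0852 -0.0306 0.4687]  nu=[0.9304, -1.9066, -1.7550]  x^+=[1.6818, 1.9161, -1.7328]  P^+=[0.2289 0.0978 -0.0019; 0.0978 0.3787 -0.0548; -0.0019 -0.0548 0.2467]
step 4: x^-=[1.8278, 2.5915, -1.6559]  P^-=[0.3951 0.2096 -0.0287; 0.2096 0.9498 -0.0026; -0.0287 -0.0026 0.4484]  S=[0.8426 -0.1264 -0.0665; -0.1264 1.5096 0.1126; -0.0665 0.1126 0.9799]  K=[0.4286 0.1427 0.0316; 0.0318 0.6102 0.0834; -0.0865 -0.0258 0.4531]  nu=[1.2028, 1.3224, 3.4341]  x^+=[2.6405, 3.7230, -0.2379]  P^+=[0.2249 0.0967 -0.0034; 0.0967 0.3738 -0.0507; -0.0034 -0.0507 0.2379]
step 5: x^-=[2.8243, 4.8661, 0.1742]  P^-=[0.3916 0.2071 -0.0294; 0.2071 0.9418 0.0021; -0.0294 0.0021 0.4393]  S=[0.8403 -0.1272 -0.0673; -0.1272 1.5026 0.1157; -0.0673 0.1157 0.9719]  K=[0.4265 0.1419 0.0305; 0.0311 0.6077 0.0859; -0.0870 -0.0237 0.4479]  nu=[1.5561, -8.5641, -4.6371]  x^+=[2.1311, -0.6883, -1.8355]  P^+=[0.2237 0.0963 -0.0039; 0.0963 0.3720 -0.0490; -0.0039 -0.0490 0.2348]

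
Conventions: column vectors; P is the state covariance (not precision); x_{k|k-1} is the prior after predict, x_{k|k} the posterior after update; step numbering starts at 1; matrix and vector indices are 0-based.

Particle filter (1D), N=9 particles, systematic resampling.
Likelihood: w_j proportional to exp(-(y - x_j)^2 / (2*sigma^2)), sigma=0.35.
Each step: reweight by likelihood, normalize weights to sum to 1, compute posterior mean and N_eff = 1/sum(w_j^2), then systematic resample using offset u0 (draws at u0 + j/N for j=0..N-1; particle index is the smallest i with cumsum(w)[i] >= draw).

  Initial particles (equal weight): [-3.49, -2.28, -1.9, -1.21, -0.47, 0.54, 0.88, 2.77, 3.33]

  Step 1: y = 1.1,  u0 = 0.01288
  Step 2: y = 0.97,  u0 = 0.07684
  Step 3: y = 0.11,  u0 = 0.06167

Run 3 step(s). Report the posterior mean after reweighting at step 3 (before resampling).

post_mean = 0.6754

step 1: w=[0.0000, 0.0000, 0.0000, 0.0000, 0.0000, 0.2530, 0.7469, 0.0000, 0.0000]  mean=0.7939  Neff=1.6079  idx=[5, 5, 5, 6, 6, 6, 6, 6, 6]
step 2: w=[0.0652, 0.0652, 0.0652, 0.1341, 0.1341, 0.1341, 0.1341, 0.1341, 0.1341]  mean=0.8135  Neff=8.2910  idx=[1, 2, 3, 4, 5, 6, 7, 7, 8]
step 3: w=[0.3008, 0.3008, 0.0569, 0.0569, 0.0569, 0.0569, 0.0569, 0.0569, 0.0569]  mean=0.6754  Neff=4.9096  idx=[0, 0, 0, 1, 1, 2, 4, 6, 8]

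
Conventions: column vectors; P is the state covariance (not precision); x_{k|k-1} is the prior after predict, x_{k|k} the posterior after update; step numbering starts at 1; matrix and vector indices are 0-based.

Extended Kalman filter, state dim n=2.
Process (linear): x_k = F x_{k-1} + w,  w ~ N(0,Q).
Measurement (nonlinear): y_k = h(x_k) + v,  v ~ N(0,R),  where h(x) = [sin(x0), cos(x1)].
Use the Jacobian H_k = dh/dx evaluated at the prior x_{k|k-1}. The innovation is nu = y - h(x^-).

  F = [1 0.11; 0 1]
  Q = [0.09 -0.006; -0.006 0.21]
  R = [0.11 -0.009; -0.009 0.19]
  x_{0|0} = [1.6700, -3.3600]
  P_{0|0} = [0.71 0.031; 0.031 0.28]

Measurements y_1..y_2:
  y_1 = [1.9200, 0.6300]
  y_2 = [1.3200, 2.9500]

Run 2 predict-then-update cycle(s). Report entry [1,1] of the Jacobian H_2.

H_jac[1,1] = -0.8213

step 1: x^-=[1.3004, -3.3600]  P^-=[0.8102 0.0558; 0.0558 0.4900]  H_jac=[0.2671 0.0000; 0.0000 -0.2167]  S=[0.1678 -0.0122; -0.0122 0.2130]  K=[1.2909 0.0174; 0.0527 -0.4954]  nu=[0.9563, 1.6062]  x^+=[2.5628, -4.1053]  P^+=[0.5310 0.0384; 0.0384 0.4366]
step 2: x^-=[2.1113, -4.1053]  P^-=[0.6348 0.0804; 0.0804 0.6466]  H_jac=[-0.5145 0.0000; 0.0000 -0.8213]  S=[0.2781 0.0250; 0.0250 0.6262]  K=[-1.1693 -0.0588; -0.0729 -0.8452]  nu=[0.4625, 3.5204]  x^+=[1.3633, -7.1145]  P^+=[0.2490 0.0008; 0.0008 0.1947]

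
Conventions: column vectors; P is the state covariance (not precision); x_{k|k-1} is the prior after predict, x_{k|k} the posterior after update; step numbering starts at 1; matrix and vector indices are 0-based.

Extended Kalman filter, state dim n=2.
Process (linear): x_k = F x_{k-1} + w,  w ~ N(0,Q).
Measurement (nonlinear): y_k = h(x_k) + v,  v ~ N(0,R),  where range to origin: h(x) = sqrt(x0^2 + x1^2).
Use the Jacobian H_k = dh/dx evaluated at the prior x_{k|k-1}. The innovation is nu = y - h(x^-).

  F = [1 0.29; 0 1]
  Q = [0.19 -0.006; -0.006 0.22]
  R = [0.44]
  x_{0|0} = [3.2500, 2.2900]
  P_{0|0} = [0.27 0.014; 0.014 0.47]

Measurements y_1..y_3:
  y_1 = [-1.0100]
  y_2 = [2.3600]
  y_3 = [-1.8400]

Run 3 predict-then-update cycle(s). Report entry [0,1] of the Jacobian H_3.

step 1: x^-=[3.9141, 2.2900]  P^-=[0.5076 0.1443; 0.1443 0.6900]  H_jac=[0.8631 0.5050]  S=[1.1199]  K=[0.4563; 0.4223]  nu=[-5.5448]  x^+=[1.3840, -0.0518]  P^+=[0.2745 -0.0715; -0.0715 0.4902]
step 2: x^-=[1.3690, -0.0518]  P^-=[0.4642 0.0646; 0.0646 0.7102]  H_jac=[0.9993 -0.0378]  S=[0.8997]  K=[0.5129; 0.0420]  nu=[0.9900]  x^+=[1.8768, -0.0102]  P^+=[0.2275 0.0453; 0.0453 0.7087]
step 3: x^-=[1.8738, -0.0102]  P^-=[0.5034 0.2448; 0.2448 0.9287]  H_jac=[1.0000 -0.0054]  S=[0.9407]  K=[0.5337; 0.2548]  nu=[-3.7138]  x^+=[-0.1082, -0.9566]  P^+=[0.2355 0.1168; 0.1168 0.8676]

H_jac[0,1] = -0.0054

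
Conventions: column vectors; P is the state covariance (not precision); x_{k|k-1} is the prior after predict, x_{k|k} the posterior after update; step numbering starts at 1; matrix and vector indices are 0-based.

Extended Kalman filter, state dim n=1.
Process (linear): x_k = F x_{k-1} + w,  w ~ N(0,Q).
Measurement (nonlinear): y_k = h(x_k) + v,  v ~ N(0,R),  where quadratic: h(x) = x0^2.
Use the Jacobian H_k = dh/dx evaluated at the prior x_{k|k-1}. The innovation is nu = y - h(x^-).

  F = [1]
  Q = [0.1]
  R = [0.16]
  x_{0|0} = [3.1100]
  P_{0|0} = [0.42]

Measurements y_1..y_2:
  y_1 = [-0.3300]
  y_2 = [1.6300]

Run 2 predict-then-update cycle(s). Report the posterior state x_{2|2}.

step 1: x^-=[3.1100]  P^-=[0.5200]  H_jac=[6.2200]  S=[20.2780]  K=[0.1595]  nu=[-10.0021]  x^+=[1.5146]  P^+=[0.0041]
step 2: x^-=[1.5146]  P^-=[0.1041]  H_jac=[3.0293]  S=[1.1153]  K=[0.2828]  nu=[-0.6641]  x^+=[1.3269]  P^+=[0.0149]

x_post = [1.3269]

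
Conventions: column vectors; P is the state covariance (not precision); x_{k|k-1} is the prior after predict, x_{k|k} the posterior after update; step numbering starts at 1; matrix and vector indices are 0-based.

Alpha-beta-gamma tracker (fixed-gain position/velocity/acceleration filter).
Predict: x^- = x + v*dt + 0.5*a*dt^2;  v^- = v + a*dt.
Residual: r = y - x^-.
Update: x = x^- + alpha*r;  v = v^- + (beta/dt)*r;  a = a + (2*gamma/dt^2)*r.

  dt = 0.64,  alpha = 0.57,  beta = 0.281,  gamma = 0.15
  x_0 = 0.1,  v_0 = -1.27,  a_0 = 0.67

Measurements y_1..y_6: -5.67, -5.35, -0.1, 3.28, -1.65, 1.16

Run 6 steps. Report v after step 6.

step 1: x_pred=-0.5756  r=-5.0944  x^+=-3.4794  v^+=-3.0780  a^+=-3.0613
step 2: x_pred=-6.0762  r=0.7262  x^+=-5.6623  v^+=-4.7183  a^+=-2.5293
step 3: x_pred=-9.2000  r=9.1000  x^+=-4.0130  v^+=-2.3416  a^+=4.1357
step 4: x_pred=-4.6646  r=7.9446  x^+=-0.1362  v^+=3.7934  a^+=9.9545
step 5: x_pred=4.3303  r=-5.9803  x^+=0.9215  v^+=7.5386  a^+=5.5744
step 6: x_pred=6.8879  r=-5.7279  x^+=3.6230  v^+=8.5914  a^+=1.3792

v_post = 8.5914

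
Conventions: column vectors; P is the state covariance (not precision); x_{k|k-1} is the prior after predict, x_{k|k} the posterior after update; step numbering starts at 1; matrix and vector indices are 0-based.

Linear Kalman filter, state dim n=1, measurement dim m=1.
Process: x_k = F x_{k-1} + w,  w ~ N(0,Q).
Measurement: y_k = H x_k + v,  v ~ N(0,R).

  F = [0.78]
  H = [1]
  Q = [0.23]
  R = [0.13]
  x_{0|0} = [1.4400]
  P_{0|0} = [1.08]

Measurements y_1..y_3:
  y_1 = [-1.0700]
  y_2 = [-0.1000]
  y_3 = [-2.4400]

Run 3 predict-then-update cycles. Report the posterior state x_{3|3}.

x_post = [-1.7385]

step 1: x^-=[1.1232]  P^-=[0.8871]  S=[1.0171]  K=[0.8722]  nu=[-2.1932]  x^+=[-0.7897]  P^+=[0.1134]
step 2: x^-=[-0.6159]  P^-=[0.2990]  S=[0.4290]  K=[0.6970]  nu=[0.5159]  x^+=[-0.2564]  P^+=[0.0906]
step 3: x^-=[-0.2000]  P^-=[0.2851]  S=[0.4151]  K=[0.6868]  nu=[-2.2400]  x^+=[-1.7385]  P^+=[0.0893]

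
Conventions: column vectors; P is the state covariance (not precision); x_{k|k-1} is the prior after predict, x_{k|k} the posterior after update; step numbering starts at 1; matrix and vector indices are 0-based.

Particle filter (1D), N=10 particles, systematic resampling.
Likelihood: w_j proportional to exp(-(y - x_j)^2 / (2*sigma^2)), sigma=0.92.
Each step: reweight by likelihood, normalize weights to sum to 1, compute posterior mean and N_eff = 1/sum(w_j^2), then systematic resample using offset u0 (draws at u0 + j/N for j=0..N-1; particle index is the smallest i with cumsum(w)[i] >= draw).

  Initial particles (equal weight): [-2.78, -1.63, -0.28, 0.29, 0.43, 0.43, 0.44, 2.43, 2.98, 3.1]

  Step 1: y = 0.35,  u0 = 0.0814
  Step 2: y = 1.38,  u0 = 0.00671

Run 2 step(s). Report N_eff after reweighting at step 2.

step 1: w=[0.0006, 0.0198, 0.1587, 0.2002, 0.1999, 0.1999, 0.1997, 0.0156, 0.0034, 0.0023]  mean=0.2944  Neff=5.3853  idx=[2, 3, 3, 4, 4, 5, 5, 6, 6, 7]
step 2: w=[0.0375, 0.0945, 0.0945, 0.1119, 0.1119, 0.1119, 0.1119, 0.1132, 0.1132, 0.0994]  mean=0.5781  Neff=9.5340  idx=[0, 1, 2, 3, 4, 5, 6, 7, 8, 9]

N_eff = 9.5340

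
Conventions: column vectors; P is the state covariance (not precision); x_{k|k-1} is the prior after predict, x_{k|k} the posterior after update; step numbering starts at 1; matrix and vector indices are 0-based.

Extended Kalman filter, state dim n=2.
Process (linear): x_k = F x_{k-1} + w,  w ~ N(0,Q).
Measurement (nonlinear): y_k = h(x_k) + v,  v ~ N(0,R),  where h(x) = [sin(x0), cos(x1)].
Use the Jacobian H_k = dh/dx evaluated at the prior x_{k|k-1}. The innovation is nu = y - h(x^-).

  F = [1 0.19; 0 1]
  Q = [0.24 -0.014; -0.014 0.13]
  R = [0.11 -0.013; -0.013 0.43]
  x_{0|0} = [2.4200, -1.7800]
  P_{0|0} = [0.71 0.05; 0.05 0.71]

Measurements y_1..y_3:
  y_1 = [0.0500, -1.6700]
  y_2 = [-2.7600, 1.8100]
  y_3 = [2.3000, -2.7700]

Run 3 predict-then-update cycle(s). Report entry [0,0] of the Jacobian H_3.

step 1: x^-=[2.0818, -1.7800]  P^-=[0.9946 0.1709; 0.1709 0.8400]  H_jac=[-0.4891 0.0000; 0.0000 0.9782]  S=[0.3479 -0.0948; -0.0948 1.2338]  K=[-1.3904 0.0287; -0.0601 0.6614]  nu=[-0.8223, -1.4623]  x^+=[3.1831, -2.6977]  P^+=[0.3135 0.0311; 0.0311 0.2915]
step 2: x^-=[2.6705, -2.6977]  P^-=[0.5758 0.0725; 0.0725 0.4215]  H_jac=[-0.8911 0.0000; 0.0000 0.4294]  S=[0.5672 -0.0407; -0.0407 0.5077]  K=[-0.9054 -0.0113; -0.0888 0.3494]  nu=[-3.2138, 2.7131]  x^+=[5.5496, -1.4644]  P^+=[0.1116 0.0161; 0.0161 0.3525]
step 3: x^-=[5.2714, -1.4644]  P^-=[0.3704 0.0690; 0.0690 0.4825]  H_jac=[0.5303 0.0000; 0.0000 0.9943]  S=[0.2142 0.0234; 0.0234 0.9071]  K=[0.9115 0.0522; 0.1135 0.5260]  nu=[3.1478, -2.8762]  x^+=[7.9906, -2.6202]  P^+=[0.1878 0.0106; 0.0106 0.2260]

H_jac[0,0] = 0.5303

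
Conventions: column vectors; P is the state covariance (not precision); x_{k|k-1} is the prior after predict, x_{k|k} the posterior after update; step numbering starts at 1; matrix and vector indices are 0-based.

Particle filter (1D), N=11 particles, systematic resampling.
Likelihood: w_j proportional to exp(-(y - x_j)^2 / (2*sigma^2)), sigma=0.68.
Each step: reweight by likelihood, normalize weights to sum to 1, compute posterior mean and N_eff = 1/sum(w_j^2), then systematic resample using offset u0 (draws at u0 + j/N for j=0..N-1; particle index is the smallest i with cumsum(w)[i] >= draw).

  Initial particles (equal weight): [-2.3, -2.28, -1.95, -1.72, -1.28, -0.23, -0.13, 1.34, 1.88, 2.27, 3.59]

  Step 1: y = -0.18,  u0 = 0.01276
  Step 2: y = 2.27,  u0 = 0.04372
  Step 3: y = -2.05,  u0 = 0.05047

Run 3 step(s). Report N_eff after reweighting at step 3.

N_eff = 10.5674

step 1: w=[0.0031, 0.0034, 0.0136, 0.0310, 0.1087, 0.4012, 0.4012, 0.0331, 0.0041, 0.0006, 0.0000]  mean=-0.3249  Neff=2.9759  idx=[2, 4, 5, 5, 5, 5, 5, 6, 6, 6, 6]
step 2: w=[0.0000, 0.0001, 0.0848, 0.0848, 0.0848, 0.0848, 0.0848, 0.1440, 0.1440, 0.1440, 0.1440]  mean=-0.1725  Neff=8.4113  idx=[2, 3, 4, 5, 6, 7, 8, 8, 9, 10, 10]
step 3: w=[0.1111, 0.1111, 0.1111, 0.1111, 0.1111, 0.0741, 0.0741, 0.0741, 0.0741, 0.0741, 0.0741]  mean=-0.1855  Neff=10.5674  idx=[0, 1, 2, 2, 3, 4, 5, 6, 8, 9, 10]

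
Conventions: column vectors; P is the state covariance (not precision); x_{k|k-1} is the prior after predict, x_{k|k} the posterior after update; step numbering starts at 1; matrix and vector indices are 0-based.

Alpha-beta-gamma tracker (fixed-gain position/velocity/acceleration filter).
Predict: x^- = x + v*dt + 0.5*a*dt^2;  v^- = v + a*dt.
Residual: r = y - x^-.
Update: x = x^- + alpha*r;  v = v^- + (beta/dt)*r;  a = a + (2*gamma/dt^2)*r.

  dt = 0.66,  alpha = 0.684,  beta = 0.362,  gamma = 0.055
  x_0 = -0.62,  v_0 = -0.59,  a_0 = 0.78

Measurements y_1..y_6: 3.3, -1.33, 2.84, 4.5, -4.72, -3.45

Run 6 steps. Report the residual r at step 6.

resid = -0.4494

step 1: x_pred=-0.8395  r=4.1395  x^+=1.9919  v^+=2.1953  a^+=1.8253
step 2: x_pred=3.8383  r=-5.1683  x^+=0.3032  v^+=0.5652  a^+=0.5202
step 3: x_pred=0.7895  r=2.0505  x^+=2.1921  v^+=2.0332  a^+=1.0380
step 4: x_pred=3.7600  r=0.7400  x^+=4.2662  v^+=3.1241  a^+=1.2248
step 5: x_pred=6.5949  r=-11.3149  x^+=-1.1445  v^+=-2.2735  a^+=-1.6324
step 6: x_pred=-3.0006  r=-0.4494  x^+=-3.3080  v^+=-3.5974  a^+=-1.7459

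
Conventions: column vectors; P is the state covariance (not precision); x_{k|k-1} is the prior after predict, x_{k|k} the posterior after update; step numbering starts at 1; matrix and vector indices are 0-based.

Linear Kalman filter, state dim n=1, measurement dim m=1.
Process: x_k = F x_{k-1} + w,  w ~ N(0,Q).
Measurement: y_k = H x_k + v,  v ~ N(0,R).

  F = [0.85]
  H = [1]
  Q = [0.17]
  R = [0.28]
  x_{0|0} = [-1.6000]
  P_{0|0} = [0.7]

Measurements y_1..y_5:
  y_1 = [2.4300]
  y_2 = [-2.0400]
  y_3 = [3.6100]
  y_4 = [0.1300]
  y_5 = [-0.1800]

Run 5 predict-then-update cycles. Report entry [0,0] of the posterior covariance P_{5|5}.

step 1: x^-=[-1.3600]  P^-=[0.6757]  S=[0.9557]  K=[0.7070]  nu=[3.7900]  x^+=[1.3197]  P^+=[0.1980]
step 2: x^-=[1.1217]  P^-=[0.3130]  S=[0.5930]  K=[0.5279]  nu=[-3.1617]  x^+=[-0.5472]  P^+=[0.1478]
step 3: x^-=[-0.4651]  P^-=[0.2768]  S=[0.5568]  K=[0.4971]  nu=[4.0751]  x^+=[1.5607]  P^+=[0.1392]
step 4: x^-=[1.3266]  P^-=[0.2706]  S=[0.5506]  K=[0.4914]  nu=[-1.1966]  x^+=[0.7385]  P^+=[0.1376]
step 5: x^-=[0.6278]  P^-=[0.2694]  S=[0.5494]  K=[0.4904]  nu=[-0.8078]  x^+=[0.2317]  P^+=[0.1373]

P_post[0,0] = 0.1373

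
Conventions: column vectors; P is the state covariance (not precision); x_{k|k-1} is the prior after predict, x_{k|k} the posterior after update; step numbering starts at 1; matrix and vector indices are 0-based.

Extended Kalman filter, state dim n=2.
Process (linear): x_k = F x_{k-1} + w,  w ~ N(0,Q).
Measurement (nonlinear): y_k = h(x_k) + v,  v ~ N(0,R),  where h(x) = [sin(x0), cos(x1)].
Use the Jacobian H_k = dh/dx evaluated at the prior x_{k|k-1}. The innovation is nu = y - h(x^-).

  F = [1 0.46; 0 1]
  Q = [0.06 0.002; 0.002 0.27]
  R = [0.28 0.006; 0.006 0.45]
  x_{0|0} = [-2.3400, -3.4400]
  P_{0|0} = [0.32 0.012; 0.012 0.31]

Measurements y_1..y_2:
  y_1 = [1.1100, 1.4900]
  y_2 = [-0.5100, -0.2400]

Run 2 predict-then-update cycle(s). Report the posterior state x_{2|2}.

step 1: x^-=[-3.9224, -3.4400]  P^-=[0.4566 0.1566; 0.1566 0.5800]  H_jac=[-0.7103 0.0000; 0.0000 -0.2940]  S=[0.5104 0.0387; 0.0387 0.5001]  K=[-0.6322 -0.0431; -0.1932 -0.3260]  nu=[0.4061, 2.4458]  x^+=[-4.2847, -4.3158]  P^+=[0.2496 0.0789; 0.0789 0.5029]
step 2: x^-=[-6.2699, -4.3158]  P^-=[0.4886 0.3123; 0.3123 0.7729]  H_jac=[0.9999 0.0000; 0.0000 -0.9224]  S=[0.7685 -0.2820; -0.2820 1.1076]  K=[0.5960 -0.1083; 0.1876 -0.5959]  nu=[-0.5233, 0.1463]  x^+=[-6.5976, -4.5011]  P^+=[0.1662 0.0490; 0.0490 0.2895]

x_post = [-6.5976, -4.5011]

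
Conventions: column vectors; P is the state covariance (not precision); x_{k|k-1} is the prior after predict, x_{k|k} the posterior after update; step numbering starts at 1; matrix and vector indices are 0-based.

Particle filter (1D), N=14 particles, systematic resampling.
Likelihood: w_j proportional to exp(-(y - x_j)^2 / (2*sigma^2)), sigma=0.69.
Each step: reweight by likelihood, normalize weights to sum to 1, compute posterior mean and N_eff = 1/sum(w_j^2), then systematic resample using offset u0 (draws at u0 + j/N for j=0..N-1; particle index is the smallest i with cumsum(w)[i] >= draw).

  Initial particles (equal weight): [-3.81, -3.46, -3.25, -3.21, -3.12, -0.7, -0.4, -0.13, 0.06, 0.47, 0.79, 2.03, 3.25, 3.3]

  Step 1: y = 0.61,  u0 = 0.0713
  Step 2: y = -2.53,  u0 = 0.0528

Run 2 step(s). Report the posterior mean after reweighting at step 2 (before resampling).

post_mean = -0.2282

step 1: w=[0.0000, 0.0000, 0.0000, 0.0000, 0.0000, 0.0427, 0.0886, 0.1456, 0.1883, 0.2534, 0.2500, 0.0311, 0.0002, 0.0001]  mean=0.3079  Neff=5.1542  idx=[6, 7, 7, 8, 8, 8, 9, 9, 9, 9, 10, 10, 10, 13]
step 2: w=[0.5262, 0.1456, 0.1456, 0.0538, 0.0538, 0.0538, 0.0048, 0.0048, 0.0048, 0.0048, 0.0006, 0.0006, 0.0006, 0.0000]  mean=-0.2282  Neff=3.0483  idx=[0, 0, 0, 0, 0, 0, 0, 1, 1, 2, 2, 3, 4, 6]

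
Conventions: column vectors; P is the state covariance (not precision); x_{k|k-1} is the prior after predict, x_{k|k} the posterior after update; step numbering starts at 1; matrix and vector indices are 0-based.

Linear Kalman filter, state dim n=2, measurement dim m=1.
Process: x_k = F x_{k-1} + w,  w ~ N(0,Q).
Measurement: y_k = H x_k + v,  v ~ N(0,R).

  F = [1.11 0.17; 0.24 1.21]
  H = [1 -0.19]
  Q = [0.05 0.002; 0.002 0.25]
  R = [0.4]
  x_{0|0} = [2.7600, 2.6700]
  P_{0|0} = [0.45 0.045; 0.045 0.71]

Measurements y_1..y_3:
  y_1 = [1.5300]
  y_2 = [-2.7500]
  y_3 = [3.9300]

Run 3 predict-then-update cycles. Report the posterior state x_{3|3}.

x_post = [3.4511, 6.6794]

step 1: x^-=[3.5175, 3.8931]  P^-=[0.6419 0.3302; 0.3302 1.3416]  S=[0.9649]  K=[0.6003; 0.0780]  nu=[-1.2478]  x^+=[2.7685, 3.7957]  P^+=[0.2943 0.2850; 0.2850 1.3357]
step 2: x^-=[3.7183, 5.2572]  P^-=[0.5587 0.7496; 0.7496 2.3881]  S=[0.7601]  K=[0.5477; 0.3892]  nu=[-5.4694]  x^+=[0.7227, 3.1286]  P^+=[0.3307 0.5875; 0.5875 2.2729]
step 3: x^-=[1.3341, 3.9591]  P^-=[0.7449 1.3707; 1.3707 3.9381]  S=[0.7662]  K=[0.6323; 0.8125]  nu=[3.3482]  x^+=[3.4511, 6.6794]  P^+=[0.4386 0.9771; 0.9771 3.4323]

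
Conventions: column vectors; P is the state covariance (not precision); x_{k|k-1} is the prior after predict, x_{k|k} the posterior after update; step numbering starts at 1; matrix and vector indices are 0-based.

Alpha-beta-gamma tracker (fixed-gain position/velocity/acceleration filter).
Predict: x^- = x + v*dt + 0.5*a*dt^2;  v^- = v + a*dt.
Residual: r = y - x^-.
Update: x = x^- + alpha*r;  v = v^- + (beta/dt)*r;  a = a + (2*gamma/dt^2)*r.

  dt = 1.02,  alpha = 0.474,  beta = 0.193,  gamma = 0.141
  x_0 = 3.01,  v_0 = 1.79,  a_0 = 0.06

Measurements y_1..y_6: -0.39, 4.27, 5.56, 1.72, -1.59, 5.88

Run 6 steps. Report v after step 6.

v_post = -1.8352

step 1: x_pred=4.8670  r=-5.2570  x^+=2.3752  v^+=0.8565  a^+=-1.3649
step 2: x_pred=2.5388  r=1.7312  x^+=3.3594  v^+=-0.2081  a^+=-0.8957
step 3: x_pred=2.6811  r=2.8789  x^+=4.0457  v^+=-0.5770  a^+=-0.1154
step 4: x_pred=3.3972  r=-1.6772  x^+=2.6022  v^+=-1.0120  a^+=-0.5700
step 5: x_pred=1.2735  r=-2.8635  x^+=-0.0838  v^+=-2.1352  a^+=-1.3461
step 6: x_pred=-2.9619  r=8.8419  x^+=1.2291  v^+=-1.8352  a^+=1.0505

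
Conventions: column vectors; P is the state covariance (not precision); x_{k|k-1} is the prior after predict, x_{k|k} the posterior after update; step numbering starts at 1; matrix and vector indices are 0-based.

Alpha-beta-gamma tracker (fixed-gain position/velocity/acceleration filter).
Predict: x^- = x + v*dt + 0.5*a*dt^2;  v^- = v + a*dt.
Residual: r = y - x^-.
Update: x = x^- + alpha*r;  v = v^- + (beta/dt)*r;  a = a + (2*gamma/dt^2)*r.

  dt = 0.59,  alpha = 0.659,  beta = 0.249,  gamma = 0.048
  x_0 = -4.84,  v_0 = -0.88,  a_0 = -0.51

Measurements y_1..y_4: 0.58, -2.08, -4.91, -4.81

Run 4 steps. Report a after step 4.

a_post = -0.8278

step 1: x_pred=-5.4480  r=6.0280  x^+=-1.4755  v^+=1.3631  a^+=1.1524
step 2: x_pred=-0.4707  r=-1.6093  x^+=-1.5312  v^+=1.3639  a^+=0.7086
step 3: x_pred=-0.6032  r=-4.3068  x^+=-3.4414  v^+=-0.0357  a^+=-0.4791
step 4: x_pred=-3.5458  r=-1.2642  x^+=-4.3789  v^+=-0.8519  a^+=-0.8278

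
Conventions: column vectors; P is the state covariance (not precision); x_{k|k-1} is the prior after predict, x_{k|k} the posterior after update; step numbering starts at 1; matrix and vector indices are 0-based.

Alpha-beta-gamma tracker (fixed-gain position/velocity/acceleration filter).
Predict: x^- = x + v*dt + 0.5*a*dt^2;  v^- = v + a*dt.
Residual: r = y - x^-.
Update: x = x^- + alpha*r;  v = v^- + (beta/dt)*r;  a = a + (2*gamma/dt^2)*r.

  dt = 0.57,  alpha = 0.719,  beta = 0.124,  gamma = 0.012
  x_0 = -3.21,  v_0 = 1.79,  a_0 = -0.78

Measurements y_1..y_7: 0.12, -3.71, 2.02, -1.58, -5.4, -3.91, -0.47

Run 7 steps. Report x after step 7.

x_post = -1.8531

step 1: x_pred=-2.3164  r=2.4364  x^+=-0.5646  v^+=1.8754  a^+=-0.6000
step 2: x_pred=0.4069  r=-4.1169  x^+=-2.5532  v^+=0.6378  a^+=-0.9041
step 3: x_pred=-2.3365  r=4.3565  x^+=0.7958  v^+=1.0702  a^+=-0.5823
step 4: x_pred=1.3112  r=-2.8912  x^+=-0.7676  v^+=0.1093  a^+=-0.7959
step 5: x_pred=-0.8346  r=-4.5654  x^+=-4.1171  v^+=-1.3376  a^+=-1.1331
step 6: x_pred=-5.0636  r=1.1536  x^+=-4.2342  v^+=-1.7325  a^+=-1.0479
step 7: x_pred=-5.3919  r=4.9219  x^+=-1.8531  v^+=-1.2591  a^+=-0.6843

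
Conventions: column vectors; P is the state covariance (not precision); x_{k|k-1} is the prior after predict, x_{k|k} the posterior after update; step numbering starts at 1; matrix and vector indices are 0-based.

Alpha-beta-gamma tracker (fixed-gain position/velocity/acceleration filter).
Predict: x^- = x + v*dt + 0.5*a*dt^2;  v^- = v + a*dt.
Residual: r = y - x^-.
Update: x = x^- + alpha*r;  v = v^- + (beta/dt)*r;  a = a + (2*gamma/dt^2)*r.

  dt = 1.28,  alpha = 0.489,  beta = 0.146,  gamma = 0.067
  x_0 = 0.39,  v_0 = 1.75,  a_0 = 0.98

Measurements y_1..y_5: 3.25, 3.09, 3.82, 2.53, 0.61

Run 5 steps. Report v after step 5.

v_post = 0.4780

step 1: x_pred=3.4328  r=-0.1828  x^+=3.3434  v^+=2.9835  a^+=0.9650
step 2: x_pred=7.9529  r=-4.8629  x^+=5.5750  v^+=3.6641  a^+=0.5673
step 3: x_pred=10.7298  r=-6.9098  x^+=7.3509  v^+=3.6022  a^+=0.0022
step 4: x_pred=11.9635  r=-9.4335  x^+=7.3505  v^+=2.5290  a^+=-0.7693
step 5: x_pred=9.9573  r=-9.3473  x^+=5.3865  v^+=0.4780  a^+=-1.5338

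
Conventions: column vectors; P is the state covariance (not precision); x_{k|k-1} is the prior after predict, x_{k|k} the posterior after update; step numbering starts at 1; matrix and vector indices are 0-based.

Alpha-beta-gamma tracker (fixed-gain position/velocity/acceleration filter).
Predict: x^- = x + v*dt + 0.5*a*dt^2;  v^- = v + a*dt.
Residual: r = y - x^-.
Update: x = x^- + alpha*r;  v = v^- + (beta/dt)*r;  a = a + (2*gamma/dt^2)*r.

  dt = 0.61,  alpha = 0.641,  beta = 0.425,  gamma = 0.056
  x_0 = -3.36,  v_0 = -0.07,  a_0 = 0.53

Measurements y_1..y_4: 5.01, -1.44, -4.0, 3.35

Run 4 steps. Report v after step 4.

v_post = 1.5924

step 1: x_pred=-3.3041  r=8.3141  x^+=2.0252  v^+=6.0459  a^+=3.0325
step 2: x_pred=6.2774  r=-7.7174  x^+=1.3306  v^+=2.5188  a^+=0.7096
step 3: x_pred=2.9991  r=-6.9991  x^+=-1.4873  v^+=-1.9247  a^+=-1.3971
step 4: x_pred=-2.9213  r=6.2713  x^+=1.0986  v^+=1.5924  a^+=0.4906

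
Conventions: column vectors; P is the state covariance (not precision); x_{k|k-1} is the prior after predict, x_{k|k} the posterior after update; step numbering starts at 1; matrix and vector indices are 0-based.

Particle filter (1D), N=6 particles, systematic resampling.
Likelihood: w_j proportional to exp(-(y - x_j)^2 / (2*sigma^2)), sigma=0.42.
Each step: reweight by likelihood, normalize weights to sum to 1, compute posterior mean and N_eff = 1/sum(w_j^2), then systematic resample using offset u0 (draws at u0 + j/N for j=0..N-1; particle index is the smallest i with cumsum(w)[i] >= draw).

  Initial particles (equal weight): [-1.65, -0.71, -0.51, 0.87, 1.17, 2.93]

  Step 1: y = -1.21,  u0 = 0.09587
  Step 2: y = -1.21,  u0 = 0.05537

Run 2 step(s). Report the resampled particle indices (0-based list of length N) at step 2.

step 1: w=[0.4378, 0.3732, 0.1890, 0.0000, 0.0000, 0.0000]  mean=-1.0838  Neff=2.7272  idx=[0, 0, 0, 1, 1, 2]
step 2: w=[0.1947, 0.1947, 0.1947, 0.1659, 0.1659, 0.0840]  mean=-1.2422  Neff=5.6866  idx=[0, 1, 1, 2, 3, 4]

resampled_idx = [0, 1, 1, 2, 3, 4]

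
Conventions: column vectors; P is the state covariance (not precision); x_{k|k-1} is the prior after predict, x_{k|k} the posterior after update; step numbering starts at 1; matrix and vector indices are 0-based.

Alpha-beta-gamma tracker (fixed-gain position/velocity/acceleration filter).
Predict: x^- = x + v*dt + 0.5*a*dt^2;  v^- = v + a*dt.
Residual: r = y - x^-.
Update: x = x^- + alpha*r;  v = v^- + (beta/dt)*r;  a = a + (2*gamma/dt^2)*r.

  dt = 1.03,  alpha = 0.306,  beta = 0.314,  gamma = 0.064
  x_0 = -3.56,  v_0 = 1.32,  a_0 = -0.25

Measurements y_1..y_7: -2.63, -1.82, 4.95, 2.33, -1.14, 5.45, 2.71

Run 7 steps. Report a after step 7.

step 1: x_pred=-2.3330  r=-0.2970  x^+=-2.4239  v^+=0.9720  a^+=-0.2858
step 2: x_pred=-1.5744  r=-0.2456  x^+=-1.6495  v^+=0.6027  a^+=-0.3155
step 3: x_pred=-1.1961  r=6.1461  x^+=0.6846  v^+=2.1514  a^+=0.4261
step 4: x_pred=3.1266  r=-0.7966  x^+=2.8828  v^+=2.3474  a^+=0.3300
step 5: x_pred=5.4757  r=-6.6157  x^+=3.4513  v^+=0.6705  a^+=-0.4682
step 6: x_pred=3.8935  r=1.5565  x^+=4.3698  v^+=0.6627  a^+=-0.2804
step 7: x_pred=4.9036  r=-2.1936  x^+=4.2324  v^+=-0.2949  a^+=-0.5451

a_post = -0.5451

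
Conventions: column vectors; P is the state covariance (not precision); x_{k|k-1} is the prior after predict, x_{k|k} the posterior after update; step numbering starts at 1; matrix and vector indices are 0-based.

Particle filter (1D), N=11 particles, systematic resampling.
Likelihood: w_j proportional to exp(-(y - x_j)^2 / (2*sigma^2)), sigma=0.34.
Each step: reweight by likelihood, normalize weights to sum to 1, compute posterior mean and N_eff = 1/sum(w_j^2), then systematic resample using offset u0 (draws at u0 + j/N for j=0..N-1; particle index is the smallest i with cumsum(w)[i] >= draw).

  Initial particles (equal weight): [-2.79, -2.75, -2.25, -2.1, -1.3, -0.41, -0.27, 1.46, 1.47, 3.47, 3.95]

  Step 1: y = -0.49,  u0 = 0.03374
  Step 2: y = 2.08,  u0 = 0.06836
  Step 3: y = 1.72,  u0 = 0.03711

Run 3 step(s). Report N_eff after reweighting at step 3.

N_eff = 11.0000

step 1: w=[0.0000, 0.0000, 0.0000, 0.0000, 0.0318, 0.5280, 0.4403, 0.0000, 0.0000, 0.0000, 0.0000]  mean=-0.3767  Neff=2.1116  idx=[5, 5, 5, 5, 5, 5, 6, 6, 6, 6, 6]
step 2: w=[0.0100, 0.0100, 0.0100, 0.0100, 0.0100, 0.0100, 0.1880, 0.1880, 0.1880, 0.1880, 0.1880]  mean=-0.2784  Neff=5.6415  idx=[6, 6, 7, 7, 7, 8, 8, 9, 9, 10, 10]
step 3: w=[0.0909, 0.0909, 0.0909, 0.0909, 0.0909, 0.0909, 0.0909, 0.0909, 0.0909, 0.0909, 0.0909]  mean=-0.2700  Neff=11.0000  idx=[0, 1, 2, 3, 4, 5, 6, 7, 8, 9, 10]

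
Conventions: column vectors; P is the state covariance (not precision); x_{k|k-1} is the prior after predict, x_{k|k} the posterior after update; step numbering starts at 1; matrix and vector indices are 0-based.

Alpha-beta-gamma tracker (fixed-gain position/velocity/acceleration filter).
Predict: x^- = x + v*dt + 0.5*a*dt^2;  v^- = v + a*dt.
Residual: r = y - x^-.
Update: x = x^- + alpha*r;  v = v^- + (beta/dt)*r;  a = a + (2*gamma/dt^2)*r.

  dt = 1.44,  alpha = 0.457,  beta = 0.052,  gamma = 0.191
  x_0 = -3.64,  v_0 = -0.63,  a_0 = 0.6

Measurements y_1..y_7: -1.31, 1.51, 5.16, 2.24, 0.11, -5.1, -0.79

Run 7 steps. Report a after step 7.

a_post = -6.4717

step 1: x_pred=-3.9251  r=2.6151  x^+=-2.7300  v^+=0.3284  a^+=1.0818
step 2: x_pred=-1.1355  r=2.6455  x^+=0.0735  v^+=1.9817  a^+=1.5691
step 3: x_pred=4.5540  r=0.6060  x^+=4.8309  v^+=4.2631  a^+=1.6808
step 4: x_pred=12.7124  r=-10.4724  x^+=7.9265  v^+=6.3052  a^+=-0.2485
step 5: x_pred=16.7484  r=-16.6384  x^+=9.1447  v^+=5.3466  a^+=-3.3136
step 6: x_pred=13.4082  r=-18.5082  x^+=4.9499  v^+=-0.0934  a^+=-6.7232
step 7: x_pred=-2.1552  r=1.3652  x^+=-1.5313  v^+=-9.7255  a^+=-6.4717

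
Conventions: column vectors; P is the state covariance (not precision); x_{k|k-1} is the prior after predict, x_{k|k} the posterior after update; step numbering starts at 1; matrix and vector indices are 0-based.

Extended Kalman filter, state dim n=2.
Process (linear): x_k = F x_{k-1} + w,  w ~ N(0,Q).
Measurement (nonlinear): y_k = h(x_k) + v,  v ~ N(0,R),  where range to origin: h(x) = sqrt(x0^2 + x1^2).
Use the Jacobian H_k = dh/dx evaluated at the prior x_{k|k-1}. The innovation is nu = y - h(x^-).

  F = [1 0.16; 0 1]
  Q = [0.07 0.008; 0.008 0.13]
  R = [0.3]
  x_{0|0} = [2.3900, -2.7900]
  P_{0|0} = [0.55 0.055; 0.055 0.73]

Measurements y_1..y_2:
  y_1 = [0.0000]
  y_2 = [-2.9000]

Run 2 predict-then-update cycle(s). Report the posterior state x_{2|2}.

step 1: x^-=[1.9436, -2.7900]  P^-=[0.6563 0.1798; 0.1798 0.8600]  H_jac=[0.5716 -0.8205]  S=[0.9248]  K=[0.2461; -0.6519]  nu=[-3.4002]  x^+=[1.1067, -0.5733]  P^+=[0.6003 0.3282; 0.3282 0.4670]
step 2: x^-=[1.0150, -0.5733]  P^-=[0.7872 0.4109; 0.4109 0.5970]  H_jac=[0.8707 -0.4918]  S=[0.6893]  K=[0.7012; 0.0931]  nu=[-4.0657]  x^+=[-1.8360, -0.9518]  P^+=[0.4483 0.3659; 0.3659 0.5910]

x_post = [-1.8360, -0.9518]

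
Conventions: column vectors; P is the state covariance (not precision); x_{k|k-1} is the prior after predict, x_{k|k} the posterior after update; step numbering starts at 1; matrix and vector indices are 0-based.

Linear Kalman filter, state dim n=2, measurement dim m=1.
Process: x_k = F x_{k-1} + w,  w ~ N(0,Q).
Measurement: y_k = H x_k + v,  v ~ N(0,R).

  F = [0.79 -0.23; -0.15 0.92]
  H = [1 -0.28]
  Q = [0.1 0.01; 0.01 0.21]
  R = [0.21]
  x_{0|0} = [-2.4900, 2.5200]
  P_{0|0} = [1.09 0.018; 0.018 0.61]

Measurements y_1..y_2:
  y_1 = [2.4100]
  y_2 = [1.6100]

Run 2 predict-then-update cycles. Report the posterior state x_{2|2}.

x_post = [1.3737, 0.0110]

step 1: x^-=[-2.5467, 2.6919]  P^-=[0.8060 -0.2345; -0.2345 0.7459]  S=[1.2058]  K=[0.7229; -0.3677]  nu=[5.7104]  x^+=[1.5813, 0.5922]  P^+=[0.1759 0.0860; 0.0860 0.5828]
step 2: x^-=[1.1130, 0.3076]  P^-=[0.2094 -0.0687; -0.0687 0.6835]  S=[0.5114]  K=[0.4470; -0.5086]  nu=[0.5831]  x^+=[1.3737, 0.0110]  P^+=[0.1072 0.0475; 0.0475 0.5512]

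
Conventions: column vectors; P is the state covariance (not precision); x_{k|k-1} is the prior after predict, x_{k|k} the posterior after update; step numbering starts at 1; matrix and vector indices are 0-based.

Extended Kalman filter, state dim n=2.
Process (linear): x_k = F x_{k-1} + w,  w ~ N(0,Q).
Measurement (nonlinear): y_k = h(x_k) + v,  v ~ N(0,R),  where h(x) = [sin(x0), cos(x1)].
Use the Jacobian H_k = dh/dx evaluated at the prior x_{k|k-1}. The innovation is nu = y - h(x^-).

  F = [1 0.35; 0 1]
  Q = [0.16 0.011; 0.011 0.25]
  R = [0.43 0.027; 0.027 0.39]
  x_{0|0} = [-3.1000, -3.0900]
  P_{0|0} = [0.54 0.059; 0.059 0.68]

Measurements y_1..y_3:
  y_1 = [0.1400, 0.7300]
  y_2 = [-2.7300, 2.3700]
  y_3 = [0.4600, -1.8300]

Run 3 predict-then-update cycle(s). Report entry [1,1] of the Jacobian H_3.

H_jac[1,1] = -0.6173

step 1: x^-=[-4.1815, -3.0900]  P^-=[0.8246 0.3080; 0.3080 0.9300]  H_jac=[-0.5063 0.0000; 0.0000 0.0516]  S=[0.6414 0.0190; 0.0190 0.3925]  K=[-0.6531 0.0720; -0.2471 0.1341]  nu=[-0.7224, 1.7287]  x^+=[-3.5853, -2.6796]  P^+=[0.5508 0.2027; 0.2027 0.8850]
step 2: x^-=[-4.5231, -2.6796]  P^-=[0.9611 0.5235; 0.5235 1.1350]  H_jac=[-0.1881 0.0000; 0.0000 0.4457]  S=[0.4640 -0.0169; -0.0169 0.6155]  K=[-0.3762 0.3687; -0.1825 0.8169]  nu=[-3.7121, 3.2652]  x^+=[-1.9224, 0.6653]  P^+=[0.8071 0.2999; 0.2999 0.7038]
step 3: x^-=[-1.6896, 0.6653]  P^-=[1.2632 0.5572; 0.5572 0.9538]  H_jac=[-0.1185 0.0000; 0.0000 -0.6173]  S=[0.4477 0.0678; 0.0678 0.7534]  K=[-0.2689 -0.4323; -0.0296 -0.7788]  nu=[1.4530, -2.6168]  x^+=[-0.9490, 2.6601]  P^+=[1.0742 0.2849; 0.2849 0.4933]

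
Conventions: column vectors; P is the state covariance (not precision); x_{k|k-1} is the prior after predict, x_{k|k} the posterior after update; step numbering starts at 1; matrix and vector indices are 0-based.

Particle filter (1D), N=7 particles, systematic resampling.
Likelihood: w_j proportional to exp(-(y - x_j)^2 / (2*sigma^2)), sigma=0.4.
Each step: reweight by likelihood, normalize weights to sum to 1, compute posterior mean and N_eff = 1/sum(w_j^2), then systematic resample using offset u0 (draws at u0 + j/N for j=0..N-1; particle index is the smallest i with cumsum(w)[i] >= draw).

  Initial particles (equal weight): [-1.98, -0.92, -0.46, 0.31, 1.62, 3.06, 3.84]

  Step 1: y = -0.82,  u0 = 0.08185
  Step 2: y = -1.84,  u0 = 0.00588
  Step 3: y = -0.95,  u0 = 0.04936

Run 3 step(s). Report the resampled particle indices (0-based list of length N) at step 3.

resampled_idx = [0, 1, 2, 3, 4, 5, 6]

step 1: w=[0.0089, 0.5805, 0.3995, 0.0111, 0.0000, 0.0000, 0.0000]  mean=-0.7321  Neff=2.0130  idx=[1, 1, 1, 1, 2, 2, 2]
step 2: w=[0.2433, 0.2433, 0.2433, 0.2433, 0.0089, 0.0089, 0.0089]  mean=-0.9077  Neff=4.2187  idx=[0, 0, 1, 1, 2, 2, 3]
step 3: w=[0.1429, 0.1429, 0.1429, 0.1429, 0.1429, 0.1429, 0.1429]  mean=-0.9200  Neff=7.0000  idx=[0, 1, 2, 3, 4, 5, 6]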